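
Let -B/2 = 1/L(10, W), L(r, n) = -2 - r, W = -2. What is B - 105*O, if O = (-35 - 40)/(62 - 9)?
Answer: 47303/318 ≈ 148.75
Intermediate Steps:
B = ⅙ (B = -2/(-2 - 1*10) = -2/(-2 - 10) = -2/(-12) = -2*(-1/12) = ⅙ ≈ 0.16667)
O = -75/53 ≈ -1.4151
B - 105*O = ⅙ - 105*(-75/53) = ⅙ + 7875/53 = 47303/318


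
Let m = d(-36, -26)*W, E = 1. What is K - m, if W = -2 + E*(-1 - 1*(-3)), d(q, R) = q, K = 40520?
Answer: 40520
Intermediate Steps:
W = 0 (W = -2 + 1*(-1 - 1*(-3)) = -2 + 1*(-1 + 3) = -2 + 1*2 = -2 + 2 = 0)
m = 0 (m = -36*0 = 0)
K - m = 40520 - 1*0 = 40520 + 0 = 40520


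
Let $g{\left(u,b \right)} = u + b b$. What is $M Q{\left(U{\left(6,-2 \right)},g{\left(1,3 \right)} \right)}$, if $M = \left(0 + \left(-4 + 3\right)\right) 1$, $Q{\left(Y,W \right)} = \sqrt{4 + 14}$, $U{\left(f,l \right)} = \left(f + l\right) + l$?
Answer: $- 3 \sqrt{2} \approx -4.2426$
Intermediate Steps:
$U{\left(f,l \right)} = f + 2 l$
$g{\left(u,b \right)} = u + b^{2}$
$Q{\left(Y,W \right)} = 3 \sqrt{2}$ ($Q{\left(Y,W \right)} = \sqrt{18} = 3 \sqrt{2}$)
$M = -1$ ($M = \left(0 - 1\right) 1 = \left(-1\right) 1 = -1$)
$M Q{\left(U{\left(6,-2 \right)},g{\left(1,3 \right)} \right)} = - 3 \sqrt{2}$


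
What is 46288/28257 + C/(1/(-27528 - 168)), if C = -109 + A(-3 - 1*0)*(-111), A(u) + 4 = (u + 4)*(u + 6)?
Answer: -1565165456/28257 ≈ -55390.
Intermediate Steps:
A(u) = -4 + (4 + u)*(6 + u) (A(u) = -4 + (u + 4)*(u + 6) = -4 + (4 + u)*(6 + u))
C = 2 (C = -109 + (20 + (-3 - 1*0)² + 10*(-3 - 1*0))*(-111) = -109 + (20 + (-3 + 0)² + 10*(-3 + 0))*(-111) = -109 + (20 + (-3)² + 10*(-3))*(-111) = -109 + (20 + 9 - 30)*(-111) = -109 - 1*(-111) = -109 + 111 = 2)
46288/28257 + C/(1/(-27528 - 168)) = 46288/28257 + 2/(1/(-27528 - 168)) = 46288*(1/28257) + 2/(1/(-27696)) = 46288/28257 + 2/(-1/27696) = 46288/28257 + 2*(-27696) = 46288/28257 - 55392 = -1565165456/28257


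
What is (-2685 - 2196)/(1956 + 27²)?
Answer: -1627/895 ≈ -1.8179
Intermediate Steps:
(-2685 - 2196)/(1956 + 27²) = -4881/(1956 + 729) = -4881/2685 = -4881*1/2685 = -1627/895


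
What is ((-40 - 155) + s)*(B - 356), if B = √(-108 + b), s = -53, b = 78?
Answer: 88288 - 248*I*√30 ≈ 88288.0 - 1358.4*I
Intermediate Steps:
B = I*√30 (B = √(-108 + 78) = √(-30) = I*√30 ≈ 5.4772*I)
((-40 - 155) + s)*(B - 356) = ((-40 - 155) - 53)*(I*√30 - 356) = (-195 - 53)*(-356 + I*√30) = -248*(-356 + I*√30) = 88288 - 248*I*√30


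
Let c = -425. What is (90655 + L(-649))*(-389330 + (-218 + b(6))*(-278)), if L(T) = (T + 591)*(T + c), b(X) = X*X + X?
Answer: -52063464694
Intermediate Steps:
b(X) = X + X² (b(X) = X² + X = X + X²)
L(T) = (-425 + T)*(591 + T) (L(T) = (T + 591)*(T - 425) = (591 + T)*(-425 + T) = (-425 + T)*(591 + T))
(90655 + L(-649))*(-389330 + (-218 + b(6))*(-278)) = (90655 + (-251175 + (-649)² + 166*(-649)))*(-389330 + (-218 + 6*(1 + 6))*(-278)) = (90655 + (-251175 + 421201 - 107734))*(-389330 + (-218 + 6*7)*(-278)) = (90655 + 62292)*(-389330 + (-218 + 42)*(-278)) = 152947*(-389330 - 176*(-278)) = 152947*(-389330 + 48928) = 152947*(-340402) = -52063464694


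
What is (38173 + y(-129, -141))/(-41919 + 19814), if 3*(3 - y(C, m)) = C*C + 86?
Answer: -97801/66315 ≈ -1.4748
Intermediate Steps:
y(C, m) = -77/3 - C²/3 (y(C, m) = 3 - (C*C + 86)/3 = 3 - (C² + 86)/3 = 3 - (86 + C²)/3 = 3 + (-86/3 - C²/3) = -77/3 - C²/3)
(38173 + y(-129, -141))/(-41919 + 19814) = (38173 + (-77/3 - ⅓*(-129)²))/(-41919 + 19814) = (38173 + (-77/3 - ⅓*16641))/(-22105) = (38173 + (-77/3 - 5547))*(-1/22105) = (38173 - 16718/3)*(-1/22105) = (97801/3)*(-1/22105) = -97801/66315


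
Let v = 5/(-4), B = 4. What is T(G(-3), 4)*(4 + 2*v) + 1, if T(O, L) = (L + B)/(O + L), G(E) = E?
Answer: 13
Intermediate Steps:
T(O, L) = (4 + L)/(L + O) (T(O, L) = (L + 4)/(O + L) = (4 + L)/(L + O))
v = -5/4 (v = 5*(-¼) = -5/4 ≈ -1.2500)
T(G(-3), 4)*(4 + 2*v) + 1 = ((4 + 4)/(4 - 3))*(4 + 2*(-5/4)) + 1 = (8/1)*(4 - 5/2) + 1 = (1*8)*(3/2) + 1 = 8*(3/2) + 1 = 12 + 1 = 13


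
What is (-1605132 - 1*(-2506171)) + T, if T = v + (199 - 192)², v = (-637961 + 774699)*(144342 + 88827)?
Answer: 31883963810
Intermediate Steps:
v = 31883062722 (v = 136738*233169 = 31883062722)
T = 31883062771 (T = 31883062722 + (199 - 192)² = 31883062722 + 7² = 31883062722 + 49 = 31883062771)
(-1605132 - 1*(-2506171)) + T = (-1605132 - 1*(-2506171)) + 31883062771 = (-1605132 + 2506171) + 31883062771 = 901039 + 31883062771 = 31883963810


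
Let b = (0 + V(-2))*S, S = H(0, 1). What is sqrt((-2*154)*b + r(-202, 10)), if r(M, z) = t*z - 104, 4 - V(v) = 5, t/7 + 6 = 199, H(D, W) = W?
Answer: sqrt(13714) ≈ 117.11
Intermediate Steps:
S = 1
t = 1351 (t = -42 + 7*199 = -42 + 1393 = 1351)
V(v) = -1 (V(v) = 4 - 1*5 = 4 - 5 = -1)
r(M, z) = -104 + 1351*z (r(M, z) = 1351*z - 104 = -104 + 1351*z)
b = -1 (b = (0 - 1)*1 = -1*1 = -1)
sqrt((-2*154)*b + r(-202, 10)) = sqrt(-2*154*(-1) + (-104 + 1351*10)) = sqrt(-308*(-1) + (-104 + 13510)) = sqrt(308 + 13406) = sqrt(13714)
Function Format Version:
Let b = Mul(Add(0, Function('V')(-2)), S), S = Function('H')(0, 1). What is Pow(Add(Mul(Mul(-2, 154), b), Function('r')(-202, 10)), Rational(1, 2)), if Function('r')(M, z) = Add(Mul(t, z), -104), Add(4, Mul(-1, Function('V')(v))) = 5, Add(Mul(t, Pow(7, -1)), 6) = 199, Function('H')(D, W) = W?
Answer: Pow(13714, Rational(1, 2)) ≈ 117.11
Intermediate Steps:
S = 1
t = 1351 (t = Add(-42, Mul(7, 199)) = Add(-42, 1393) = 1351)
Function('V')(v) = -1 (Function('V')(v) = Add(4, Mul(-1, 5)) = Add(4, -5) = -1)
Function('r')(M, z) = Add(-104, Mul(1351, z)) (Function('r')(M, z) = Add(Mul(1351, z), -104) = Add(-104, Mul(1351, z)))
b = -1 (b = Mul(Add(0, -1), 1) = Mul(-1, 1) = -1)
Pow(Add(Mul(Mul(-2, 154), b), Function('r')(-202, 10)), Rational(1, 2)) = Pow(Add(Mul(Mul(-2, 154), -1), Add(-104, Mul(1351, 10))), Rational(1, 2)) = Pow(Add(Mul(-308, -1), Add(-104, 13510)), Rational(1, 2)) = Pow(Add(308, 13406), Rational(1, 2)) = Pow(13714, Rational(1, 2))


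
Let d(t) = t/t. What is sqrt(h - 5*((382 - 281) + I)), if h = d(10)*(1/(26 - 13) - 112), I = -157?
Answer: sqrt(28405)/13 ≈ 12.964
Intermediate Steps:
d(t) = 1
h = -1455/13 (h = 1*(1/(26 - 13) - 112) = 1*(1/13 - 112) = 1*(-1455/13) = -1455/13 ≈ -111.92)
sqrt(h - 5*((382 - 281) + I)) = sqrt(-1455/13 - 5*((382 - 281) - 157)) = sqrt(-1455/13 - 5*(101 - 157)) = sqrt(-1455/13 - 5*(-56)) = sqrt(-1455/13 + 280) = sqrt(2185/13) = sqrt(28405)/13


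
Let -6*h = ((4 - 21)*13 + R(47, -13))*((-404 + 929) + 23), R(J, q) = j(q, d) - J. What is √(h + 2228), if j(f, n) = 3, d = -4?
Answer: √237882/3 ≈ 162.58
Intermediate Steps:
R(J, q) = 3 - J
h = 72610/3 (h = -((4 - 21)*13 + (3 - 1*47))*((-404 + 929) + 23)/6 = -(-17*13 + (3 - 47))*(525 + 23)/6 = -(-221 - 44)*548/6 = -(-265)*548/6 = -⅙*(-145220) = 72610/3 ≈ 24203.)
√(h + 2228) = √(72610/3 + 2228) = √(79294/3) = √237882/3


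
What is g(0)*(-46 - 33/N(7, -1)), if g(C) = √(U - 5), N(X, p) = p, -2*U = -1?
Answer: -39*I*√2/2 ≈ -27.577*I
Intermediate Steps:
U = ½ (U = -½*(-1) = ½ ≈ 0.50000)
g(C) = 3*I*√2/2 (g(C) = √(½ - 5) = √(-9/2) = 3*I*√2/2)
g(0)*(-46 - 33/N(7, -1)) = (3*I*√2/2)*(-46 - 33/(-1)) = (3*I*√2/2)*(-46 - 33*(-1)) = (3*I*√2/2)*(-46 + 33) = (3*I*√2/2)*(-13) = -39*I*√2/2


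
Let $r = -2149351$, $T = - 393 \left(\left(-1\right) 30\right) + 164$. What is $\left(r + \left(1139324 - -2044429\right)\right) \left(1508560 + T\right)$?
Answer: $1572822722628$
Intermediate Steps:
$T = 11954$ ($T = \left(-393\right) \left(-30\right) + 164 = 11790 + 164 = 11954$)
$\left(r + \left(1139324 - -2044429\right)\right) \left(1508560 + T\right) = \left(-2149351 + \left(1139324 - -2044429\right)\right) \left(1508560 + 11954\right) = \left(-2149351 + \left(1139324 + 2044429\right)\right) 1520514 = \left(-2149351 + 3183753\right) 1520514 = 1034402 \cdot 1520514 = 1572822722628$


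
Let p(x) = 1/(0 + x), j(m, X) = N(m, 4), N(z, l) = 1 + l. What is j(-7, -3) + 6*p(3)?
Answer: 7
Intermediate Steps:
j(m, X) = 5 (j(m, X) = 1 + 4 = 5)
p(x) = 1/x
j(-7, -3) + 6*p(3) = 5 + 6/3 = 5 + 6*(⅓) = 5 + 2 = 7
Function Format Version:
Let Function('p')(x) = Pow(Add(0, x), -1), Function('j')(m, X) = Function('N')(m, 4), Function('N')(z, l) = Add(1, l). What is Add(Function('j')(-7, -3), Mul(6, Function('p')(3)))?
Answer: 7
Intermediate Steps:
Function('j')(m, X) = 5 (Function('j')(m, X) = Add(1, 4) = 5)
Function('p')(x) = Pow(x, -1)
Add(Function('j')(-7, -3), Mul(6, Function('p')(3))) = Add(5, Mul(6, Pow(3, -1))) = Add(5, Mul(6, Rational(1, 3))) = Add(5, 2) = 7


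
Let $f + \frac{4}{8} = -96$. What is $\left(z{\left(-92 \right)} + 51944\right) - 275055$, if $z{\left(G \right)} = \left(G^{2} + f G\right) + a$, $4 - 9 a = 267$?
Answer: $- \frac{1852184}{9} \approx -2.058 \cdot 10^{5}$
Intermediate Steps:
$f = - \frac{193}{2}$ ($f = - \frac{1}{2} - 96 = - \frac{193}{2} \approx -96.5$)
$a = - \frac{263}{9}$ ($a = \frac{4}{9} - \frac{89}{3} = - \frac{263}{9} \approx -29.222$)
$z{\left(G \right)} = - \frac{263}{9} + G^{2} - \frac{193 G}{2}$ ($z{\left(G \right)} = \left(G^{2} - \frac{193 G}{2}\right) - \frac{263}{9} = - \frac{263}{9} + G^{2} - \frac{193 G}{2}$)
$\left(z{\left(-92 \right)} + 51944\right) - 275055 = \left(\left(- \frac{263}{9} + \left(-92\right)^{2} - -8878\right) + 51944\right) - 275055 = \left(\left(- \frac{263}{9} + 8464 + 8878\right) + 51944\right) - 275055 = \left(\frac{155815}{9} + 51944\right) - 275055 = \frac{623311}{9} - 275055 = - \frac{1852184}{9}$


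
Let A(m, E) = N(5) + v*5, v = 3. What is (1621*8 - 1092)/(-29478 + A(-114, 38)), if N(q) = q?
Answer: -5938/14729 ≈ -0.40315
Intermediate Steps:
A(m, E) = 20 (A(m, E) = 5 + 3*5 = 5 + 15 = 20)
(1621*8 - 1092)/(-29478 + A(-114, 38)) = (1621*8 - 1092)/(-29478 + 20) = (12968 - 1092)/(-29458) = 11876*(-1/29458) = -5938/14729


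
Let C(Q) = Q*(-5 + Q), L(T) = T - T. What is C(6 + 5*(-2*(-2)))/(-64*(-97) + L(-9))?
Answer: 273/3104 ≈ 0.087951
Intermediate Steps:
L(T) = 0
C(6 + 5*(-2*(-2)))/(-64*(-97) + L(-9)) = ((6 + 5*(-2*(-2)))*(-5 + (6 + 5*(-2*(-2)))))/(-64*(-97) + 0) = ((6 + 5*4)*(-5 + (6 + 5*4)))/(6208 + 0) = ((6 + 20)*(-5 + (6 + 20)))/6208 = (26*(-5 + 26))*(1/6208) = (26*21)*(1/6208) = 546*(1/6208) = 273/3104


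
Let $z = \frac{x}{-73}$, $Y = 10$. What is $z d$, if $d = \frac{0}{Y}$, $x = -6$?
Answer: $0$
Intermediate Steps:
$d = 0$ ($d = \frac{0}{10} = 0 \cdot \frac{1}{10} = 0$)
$z = \frac{6}{73}$ ($z = - \frac{6}{-73} = \left(-6\right) \left(- \frac{1}{73}\right) = \frac{6}{73} \approx 0.082192$)
$z d = \frac{6}{73} \cdot 0 = 0$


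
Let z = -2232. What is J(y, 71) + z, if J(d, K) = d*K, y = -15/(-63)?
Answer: -46517/21 ≈ -2215.1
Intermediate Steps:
y = 5/21 (y = -15*(-1/63) = 5/21 ≈ 0.23810)
J(d, K) = K*d
J(y, 71) + z = 71*(5/21) - 2232 = 355/21 - 2232 = -46517/21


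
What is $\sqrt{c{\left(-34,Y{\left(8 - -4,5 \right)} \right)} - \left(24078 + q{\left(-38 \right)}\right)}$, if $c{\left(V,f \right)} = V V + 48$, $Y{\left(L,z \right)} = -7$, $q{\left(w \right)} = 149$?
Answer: $i \sqrt{23023} \approx 151.73 i$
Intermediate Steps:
$c{\left(V,f \right)} = 48 + V^{2}$ ($c{\left(V,f \right)} = V^{2} + 48 = 48 + V^{2}$)
$\sqrt{c{\left(-34,Y{\left(8 - -4,5 \right)} \right)} - \left(24078 + q{\left(-38 \right)}\right)} = \sqrt{\left(48 + \left(-34\right)^{2}\right) - 24227} = \sqrt{\left(48 + 1156\right) - 24227} = \sqrt{1204 - 24227} = \sqrt{-23023} = i \sqrt{23023}$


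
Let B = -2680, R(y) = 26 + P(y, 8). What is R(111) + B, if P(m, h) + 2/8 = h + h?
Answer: -10553/4 ≈ -2638.3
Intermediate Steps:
P(m, h) = -1/4 + 2*h (P(m, h) = -1/4 + (h + h) = -1/4 + 2*h)
R(y) = 167/4 (R(y) = 26 + (-1/4 + 2*8) = 26 + (-1/4 + 16) = 26 + 63/4 = 167/4)
R(111) + B = 167/4 - 2680 = -10553/4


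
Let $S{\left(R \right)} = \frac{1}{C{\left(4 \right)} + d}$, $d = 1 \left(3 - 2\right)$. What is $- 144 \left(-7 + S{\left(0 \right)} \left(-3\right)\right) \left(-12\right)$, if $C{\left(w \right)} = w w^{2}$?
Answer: $- \frac{791424}{65} \approx -12176.0$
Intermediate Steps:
$d = 1$ ($d = 1 \cdot 1 = 1$)
$C{\left(w \right)} = w^{3}$
$S{\left(R \right)} = \frac{1}{65}$ ($S{\left(R \right)} = \frac{1}{4^{3} + 1} = \frac{1}{64 + 1} = \frac{1}{65}$)
$- 144 \left(-7 + S{\left(0 \right)} \left(-3\right)\right) \left(-12\right) = - 144 \left(-7 + \frac{1}{65} \left(-3\right)\right) \left(-12\right) = - 144 \left(-7 - \frac{3}{65}\right) \left(-12\right) = \left(-144\right) \left(- \frac{458}{65}\right) \left(-12\right) = \frac{65952}{65} \left(-12\right) = - \frac{791424}{65}$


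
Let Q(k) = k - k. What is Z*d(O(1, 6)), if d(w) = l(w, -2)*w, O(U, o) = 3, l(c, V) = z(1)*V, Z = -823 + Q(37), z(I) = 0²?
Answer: 0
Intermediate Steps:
z(I) = 0
Q(k) = 0
Z = -823 (Z = -823 + 0 = -823)
l(c, V) = 0 (l(c, V) = 0*V = 0)
d(w) = 0 (d(w) = 0*w = 0)
Z*d(O(1, 6)) = -823*0 = 0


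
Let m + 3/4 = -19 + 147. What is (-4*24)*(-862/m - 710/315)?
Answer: 9264064/10689 ≈ 866.69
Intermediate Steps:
m = 509/4 (m = -3/4 + (-19 + 147) = -3/4 + 128 = 509/4 ≈ 127.25)
(-4*24)*(-862/m - 710/315) = (-4*24)*(-862/509/4 - 710/315) = -96*(-862*4/509 - 710*1/315) = -96*(-3448/509 - 142/63) = -96*(-289502/32067) = 9264064/10689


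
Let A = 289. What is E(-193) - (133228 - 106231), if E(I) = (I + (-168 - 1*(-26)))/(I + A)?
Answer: -2592047/96 ≈ -27001.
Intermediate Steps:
E(I) = (-142 + I)/(289 + I) (E(I) = (I + (-168 - 1*(-26)))/(I + 289) = (I + (-168 + 26))/(289 + I) = (I - 142)/(289 + I) = (-142 + I)/(289 + I))
E(-193) - (133228 - 106231) = (-142 - 193)/(289 - 193) - (133228 - 106231) = -335/96 - 1*26997 = (1/96)*(-335) - 26997 = -335/96 - 26997 = -2592047/96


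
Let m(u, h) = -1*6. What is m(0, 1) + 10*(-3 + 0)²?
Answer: 84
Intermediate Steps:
m(u, h) = -6
m(0, 1) + 10*(-3 + 0)² = -6 + 10*(-3 + 0)² = -6 + 10*(-3)² = -6 + 10*9 = -6 + 90 = 84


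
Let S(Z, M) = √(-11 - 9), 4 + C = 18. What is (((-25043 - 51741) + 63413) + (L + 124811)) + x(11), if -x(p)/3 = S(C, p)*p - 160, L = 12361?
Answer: 124281 - 66*I*√5 ≈ 1.2428e+5 - 147.58*I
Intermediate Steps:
C = 14 (C = -4 + 18 = 14)
S(Z, M) = 2*I*√5 (S(Z, M) = √(-20) = 2*I*√5)
x(p) = 480 - 6*I*p*√5 (x(p) = -3*((2*I*√5)*p - 160) = -3*(2*I*p*√5 - 160) = -3*(-160 + 2*I*p*√5) = 480 - 6*I*p*√5)
(((-25043 - 51741) + 63413) + (L + 124811)) + x(11) = (((-25043 - 51741) + 63413) + (12361 + 124811)) + (480 - 6*I*11*√5) = ((-76784 + 63413) + 137172) + (480 - 66*I*√5) = (-13371 + 137172) + (480 - 66*I*√5) = 123801 + (480 - 66*I*√5) = 124281 - 66*I*√5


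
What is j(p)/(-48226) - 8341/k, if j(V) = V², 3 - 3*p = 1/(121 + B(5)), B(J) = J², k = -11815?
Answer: 77167580894969/109310829210360 ≈ 0.70595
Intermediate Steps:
p = 437/438 (p = 1 - 1/(3*(121 + 5²)) = 1 - 1/(3*(121 + 25)) = 1 - ⅓/146 = 1 - ⅓*1/146 = 1 - 1/438 = 437/438 ≈ 0.99772)
j(p)/(-48226) - 8341/k = (437/438)²/(-48226) - 8341/(-11815) = (190969/191844)*(-1/48226) - 8341*(-1/11815) = -190969/9251868744 + 8341/11815 = 77167580894969/109310829210360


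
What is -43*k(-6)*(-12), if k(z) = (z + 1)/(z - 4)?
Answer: 258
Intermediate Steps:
k(z) = (1 + z)/(-4 + z)
-43*k(-6)*(-12) = -43*(1 - 6)/(-4 - 6)*(-12) = -43*(-5)/(-10)*(-12) = -(-43)*(-5)/10*(-12) = -43*½*(-12) = -43/2*(-12) = 258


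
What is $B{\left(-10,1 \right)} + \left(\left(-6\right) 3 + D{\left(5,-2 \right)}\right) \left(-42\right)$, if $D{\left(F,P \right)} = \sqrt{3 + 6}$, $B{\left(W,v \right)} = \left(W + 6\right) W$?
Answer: $670$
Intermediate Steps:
$B{\left(W,v \right)} = W \left(6 + W\right)$ ($B{\left(W,v \right)} = \left(6 + W\right) W = W \left(6 + W\right)$)
$D{\left(F,P \right)} = 3$ ($D{\left(F,P \right)} = \sqrt{9} = 3$)
$B{\left(-10,1 \right)} + \left(\left(-6\right) 3 + D{\left(5,-2 \right)}\right) \left(-42\right) = - 10 \left(6 - 10\right) + \left(\left(-6\right) 3 + 3\right) \left(-42\right) = \left(-10\right) \left(-4\right) + \left(-18 + 3\right) \left(-42\right) = 40 - -630 = 40 + 630 = 670$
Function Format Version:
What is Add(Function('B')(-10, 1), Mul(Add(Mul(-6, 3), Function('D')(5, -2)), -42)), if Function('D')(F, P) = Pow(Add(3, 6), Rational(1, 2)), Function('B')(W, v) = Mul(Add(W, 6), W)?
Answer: 670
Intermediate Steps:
Function('B')(W, v) = Mul(W, Add(6, W)) (Function('B')(W, v) = Mul(Add(6, W), W) = Mul(W, Add(6, W)))
Function('D')(F, P) = 3 (Function('D')(F, P) = Pow(9, Rational(1, 2)) = 3)
Add(Function('B')(-10, 1), Mul(Add(Mul(-6, 3), Function('D')(5, -2)), -42)) = Add(Mul(-10, Add(6, -10)), Mul(Add(Mul(-6, 3), 3), -42)) = Add(Mul(-10, -4), Mul(Add(-18, 3), -42)) = Add(40, Mul(-15, -42)) = Add(40, 630) = 670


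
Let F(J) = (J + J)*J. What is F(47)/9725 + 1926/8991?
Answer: 6494732/9715275 ≈ 0.66851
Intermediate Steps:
F(J) = 2*J**2 (F(J) = (2*J)*J = 2*J**2)
F(47)/9725 + 1926/8991 = (2*47**2)/9725 + 1926/8991 = (2*2209)*(1/9725) + 1926*(1/8991) = 4418*(1/9725) + 214/999 = 4418/9725 + 214/999 = 6494732/9715275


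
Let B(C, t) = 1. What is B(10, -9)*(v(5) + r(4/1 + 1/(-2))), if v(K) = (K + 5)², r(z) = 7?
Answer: 107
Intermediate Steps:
v(K) = (5 + K)²
B(10, -9)*(v(5) + r(4/1 + 1/(-2))) = 1*((5 + 5)² + 7) = 1*(10² + 7) = 1*(100 + 7) = 1*107 = 107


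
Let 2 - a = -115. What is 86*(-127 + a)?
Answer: -860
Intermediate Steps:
a = 117 (a = 2 - 1*(-115) = 2 + 115 = 117)
86*(-127 + a) = 86*(-127 + 117) = 86*(-10) = -860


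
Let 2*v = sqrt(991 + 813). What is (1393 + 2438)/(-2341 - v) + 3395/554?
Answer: 1136295443/252985485 + 1277*sqrt(451)/1826610 ≈ 4.5064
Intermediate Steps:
v = sqrt(451) (v = sqrt(991 + 813)/2 = sqrt(1804)/2 = (2*sqrt(451))/2 = sqrt(451) ≈ 21.237)
(1393 + 2438)/(-2341 - v) + 3395/554 = (1393 + 2438)/(-2341 - sqrt(451)) + 3395/554 = 3831/(-2341 - sqrt(451)) + 3395*(1/554) = 3831/(-2341 - sqrt(451)) + 3395/554 = 3395/554 + 3831/(-2341 - sqrt(451))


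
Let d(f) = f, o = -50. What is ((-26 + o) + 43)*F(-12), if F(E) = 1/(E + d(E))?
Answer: 11/8 ≈ 1.3750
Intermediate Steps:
F(E) = 1/(2*E) (F(E) = 1/(E + E) = 1/(2*E))
((-26 + o) + 43)*F(-12) = ((-26 - 50) + 43)*((1/2)/(-12)) = (-76 + 43)*((1/2)*(-1/12)) = -33*(-1/24) = 11/8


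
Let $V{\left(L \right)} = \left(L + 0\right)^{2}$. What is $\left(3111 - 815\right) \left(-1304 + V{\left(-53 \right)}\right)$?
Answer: $3455480$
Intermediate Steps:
$V{\left(L \right)} = L^{2}$
$\left(3111 - 815\right) \left(-1304 + V{\left(-53 \right)}\right) = \left(3111 - 815\right) \left(-1304 + \left(-53\right)^{2}\right) = 2296 \left(-1304 + 2809\right) = 2296 \cdot 1505 = 3455480$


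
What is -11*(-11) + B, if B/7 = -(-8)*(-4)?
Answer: -103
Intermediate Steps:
B = -224 (B = 7*(-(-8)*(-4)) = 7*(-4*8) = 7*(-32) = -224)
-11*(-11) + B = -11*(-11) - 224 = 121 - 224 = -103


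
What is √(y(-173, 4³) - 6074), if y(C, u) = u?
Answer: I*√6010 ≈ 77.524*I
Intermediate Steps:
√(y(-173, 4³) - 6074) = √(4³ - 6074) = √(64 - 6074) = √(-6010) = I*√6010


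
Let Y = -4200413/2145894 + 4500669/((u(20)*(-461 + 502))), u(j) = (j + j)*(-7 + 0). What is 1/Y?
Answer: -12317431560/4853089672163 ≈ -0.0025381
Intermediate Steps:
u(j) = -14*j (u(j) = (2*j)*(-7) = -14*j)
Y = -4853089672163/12317431560 (Y = -4200413/2145894 + 4500669/(((-14*20)*(-461 + 502))) = -4200413*1/2145894 + 4500669/((-280*41)) = -4200413/2145894 + 4500669/(-11480) = -4200413/2145894 + 4500669*(-1/11480) = -4200413/2145894 - 4500669/11480 = -4853089672163/12317431560 ≈ -394.00)
1/Y = 1/(-4853089672163/12317431560) = -12317431560/4853089672163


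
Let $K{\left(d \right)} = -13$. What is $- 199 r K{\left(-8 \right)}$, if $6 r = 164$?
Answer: $\frac{212134}{3} \approx 70711.0$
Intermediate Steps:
$r = \frac{82}{3}$ ($r = \frac{1}{6} \cdot 164 = \frac{82}{3} \approx 27.333$)
$- 199 r K{\left(-8 \right)} = \left(-199\right) \frac{82}{3} \left(-13\right) = \left(- \frac{16318}{3}\right) \left(-13\right) = \frac{212134}{3}$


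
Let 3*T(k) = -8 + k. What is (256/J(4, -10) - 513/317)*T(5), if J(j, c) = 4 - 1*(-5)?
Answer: -76535/2853 ≈ -26.826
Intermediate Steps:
J(j, c) = 9 (J(j, c) = 4 + 5 = 9)
T(k) = -8/3 + k/3 (T(k) = (-8 + k)/3 = -8/3 + k/3)
(256/J(4, -10) - 513/317)*T(5) = (256/9 - 513/317)*(-8/3 + (⅓)*5) = (256*(⅑) - 513*1/317)*(-8/3 + 5/3) = (256/9 - 513/317)*(-1) = (76535/2853)*(-1) = -76535/2853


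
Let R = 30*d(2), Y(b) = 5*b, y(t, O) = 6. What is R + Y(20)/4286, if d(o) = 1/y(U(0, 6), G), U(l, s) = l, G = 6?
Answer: 10765/2143 ≈ 5.0233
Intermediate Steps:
d(o) = ⅙ (d(o) = 1/6 = ⅙)
R = 5 (R = 30*(⅙) = 5)
R + Y(20)/4286 = 5 + (5*20)/4286 = 5 + 100*(1/4286) = 5 + 50/2143 = 10765/2143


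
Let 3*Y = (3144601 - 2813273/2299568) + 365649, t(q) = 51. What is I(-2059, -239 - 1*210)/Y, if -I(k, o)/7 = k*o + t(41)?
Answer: -14882330384992/2690685252909 ≈ -5.5311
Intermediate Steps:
I(k, o) = -357 - 7*k*o (I(k, o) = -7*(k*o + 51) = -7*(51 + k*o) = -357 - 7*k*o)
Y = 2690685252909/2299568 (Y = ((3144601 - 2813273/2299568) + 365649)/3 = (7231221019095/2299568 + 365649)/3 = (⅓)*(8072055758727/2299568) = 2690685252909/2299568 ≈ 1.1701e+6)
I(-2059, -239 - 1*210)/Y = (-357 - 7*(-2059)*(-239 - 1*210))/(2690685252909/2299568) = (-357 - 7*(-2059)*(-239 - 210))*(2299568/2690685252909) = (-357 - 7*(-2059)*(-449))*(2299568/2690685252909) = (-357 - 6471437)*(2299568/2690685252909) = -6471794*2299568/2690685252909 = -14882330384992/2690685252909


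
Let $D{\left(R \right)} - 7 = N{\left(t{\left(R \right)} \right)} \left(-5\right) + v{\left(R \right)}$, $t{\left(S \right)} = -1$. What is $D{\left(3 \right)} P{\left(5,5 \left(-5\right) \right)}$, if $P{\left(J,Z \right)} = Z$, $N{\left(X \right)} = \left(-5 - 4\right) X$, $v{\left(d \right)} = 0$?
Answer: $950$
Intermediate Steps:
$N{\left(X \right)} = - 9 X$
$D{\left(R \right)} = -38$ ($D{\left(R \right)} = 7 + \left(\left(-9\right) \left(-1\right) \left(-5\right) + 0\right) = 7 + \left(9 \left(-5\right) + 0\right) = 7 + \left(-45 + 0\right) = 7 - 45 = -38$)
$D{\left(3 \right)} P{\left(5,5 \left(-5\right) \right)} = - 38 \cdot 5 \left(-5\right) = \left(-38\right) \left(-25\right) = 950$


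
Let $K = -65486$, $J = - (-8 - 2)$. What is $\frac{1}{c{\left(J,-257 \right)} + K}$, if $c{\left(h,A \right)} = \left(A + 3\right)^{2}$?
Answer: $- \frac{1}{970} \approx -0.0010309$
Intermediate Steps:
$J = 10$ ($J = \left(-1\right) \left(-10\right) = 10$)
$c{\left(h,A \right)} = \left(3 + A\right)^{2}$
$\frac{1}{c{\left(J,-257 \right)} + K} = \frac{1}{\left(3 - 257\right)^{2} - 65486} = \frac{1}{\left(-254\right)^{2} - 65486} = \frac{1}{64516 - 65486} = \frac{1}{-970} = - \frac{1}{970}$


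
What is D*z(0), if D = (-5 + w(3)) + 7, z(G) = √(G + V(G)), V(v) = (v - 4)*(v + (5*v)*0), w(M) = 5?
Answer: 0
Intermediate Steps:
V(v) = v*(-4 + v) (V(v) = (-4 + v)*(v + 0) = (-4 + v)*v = v*(-4 + v))
z(G) = √(G + G*(-4 + G))
D = 7 (D = (-5 + 5) + 7 = 0 + 7 = 7)
D*z(0) = 7*√(0*(-3 + 0)) = 7*√(0*(-3)) = 7*√0 = 7*0 = 0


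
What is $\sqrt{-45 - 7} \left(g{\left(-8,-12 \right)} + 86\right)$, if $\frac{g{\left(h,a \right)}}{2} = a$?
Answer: $124 i \sqrt{13} \approx 447.09 i$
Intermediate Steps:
$g{\left(h,a \right)} = 2 a$
$\sqrt{-45 - 7} \left(g{\left(-8,-12 \right)} + 86\right) = \sqrt{-45 - 7} \left(2 \left(-12\right) + 86\right) = \sqrt{-52} \left(-24 + 86\right) = 2 i \sqrt{13} \cdot 62 = 124 i \sqrt{13}$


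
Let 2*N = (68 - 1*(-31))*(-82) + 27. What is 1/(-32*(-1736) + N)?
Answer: 2/103013 ≈ 1.9415e-5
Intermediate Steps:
N = -8091/2 (N = ((68 - 1*(-31))*(-82) + 27)/2 = ((68 + 31)*(-82) + 27)/2 = (99*(-82) + 27)/2 = (-8118 + 27)/2 = (½)*(-8091) = -8091/2 ≈ -4045.5)
1/(-32*(-1736) + N) = 1/(-32*(-1736) - 8091/2) = 1/(55552 - 8091/2) = 1/(103013/2) = 2/103013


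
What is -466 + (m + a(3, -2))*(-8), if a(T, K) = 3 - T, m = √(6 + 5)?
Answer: -466 - 8*√11 ≈ -492.53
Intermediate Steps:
m = √11 ≈ 3.3166
-466 + (m + a(3, -2))*(-8) = -466 + (√11 + (3 - 1*3))*(-8) = -466 + (√11 + (3 - 3))*(-8) = -466 + (√11 + 0)*(-8) = -466 + √11*(-8) = -466 - 8*√11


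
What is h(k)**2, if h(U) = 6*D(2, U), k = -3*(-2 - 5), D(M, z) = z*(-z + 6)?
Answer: 3572100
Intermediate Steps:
D(M, z) = z*(6 - z)
k = 21 (k = -3*(-7) = 21)
h(U) = 6*U*(6 - U) (h(U) = 6*(U*(6 - U)) = 6*U*(6 - U))
h(k)**2 = (6*21*(6 - 1*21))**2 = (6*21*(6 - 21))**2 = (6*21*(-15))**2 = (-1890)**2 = 3572100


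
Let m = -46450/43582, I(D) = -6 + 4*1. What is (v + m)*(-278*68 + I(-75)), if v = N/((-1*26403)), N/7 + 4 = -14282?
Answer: -9868515481914/191782591 ≈ -51457.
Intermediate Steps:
N = -100002 (N = -28 + 7*(-14282) = -28 - 99974 = -100002)
I(D) = -2 (I(D) = -6 + 4 = -2)
m = -23225/21791 (m = -46450*1/43582 = -23225/21791 ≈ -1.0658)
v = 33334/8801 (v = -100002/((-1*26403)) = -100002/(-26403) = -100002*(-1/26403) = 33334/8801 ≈ 3.7875)
(v + m)*(-278*68 + I(-75)) = (33334/8801 - 23225/21791)*(-278*68 - 2) = 521977969*(-18904 - 2)/191782591 = (521977969/191782591)*(-18906) = -9868515481914/191782591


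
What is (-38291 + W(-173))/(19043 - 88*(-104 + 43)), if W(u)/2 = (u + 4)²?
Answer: 6277/8137 ≈ 0.77141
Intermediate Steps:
W(u) = 2*(4 + u)² (W(u) = 2*(u + 4)² = 2*(4 + u)²)
(-38291 + W(-173))/(19043 - 88*(-104 + 43)) = (-38291 + 2*(4 - 173)²)/(19043 - 88*(-104 + 43)) = (-38291 + 2*(-169)²)/(19043 - 88*(-61)) = (-38291 + 2*28561)/(19043 + 5368) = (-38291 + 57122)/24411 = 18831*(1/24411) = 6277/8137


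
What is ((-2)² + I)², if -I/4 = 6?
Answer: 400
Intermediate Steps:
I = -24 (I = -4*6 = -24)
((-2)² + I)² = ((-2)² - 24)² = (4 - 24)² = (-20)² = 400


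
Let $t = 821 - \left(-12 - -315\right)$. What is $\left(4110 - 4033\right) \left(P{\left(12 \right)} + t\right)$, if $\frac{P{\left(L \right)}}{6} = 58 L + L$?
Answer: $366982$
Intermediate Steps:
$P{\left(L \right)} = 354 L$ ($P{\left(L \right)} = 6 \left(58 L + L\right) = 6 \cdot 59 L = 354 L$)
$t = 518$ ($t = 821 - \left(-12 + 315\right) = 821 - 303 = 518$)
$\left(4110 - 4033\right) \left(P{\left(12 \right)} + t\right) = \left(4110 - 4033\right) \left(354 \cdot 12 + 518\right) = 77 \left(4248 + 518\right) = 77 \cdot 4766 = 366982$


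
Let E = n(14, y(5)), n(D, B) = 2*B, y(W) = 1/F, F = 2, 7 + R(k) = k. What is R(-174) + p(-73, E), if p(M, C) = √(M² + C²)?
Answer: -181 + √5330 ≈ -107.99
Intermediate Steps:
R(k) = -7 + k
y(W) = ½ (y(W) = 1/2 = ½)
E = 1 (E = 2*(½) = 1)
p(M, C) = √(C² + M²)
R(-174) + p(-73, E) = (-7 - 174) + √(1² + (-73)²) = -181 + √(1 + 5329) = -181 + √5330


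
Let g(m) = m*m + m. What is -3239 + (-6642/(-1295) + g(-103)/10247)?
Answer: -42899426891/13269865 ≈ -3232.8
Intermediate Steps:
g(m) = m + m**2 (g(m) = m**2 + m = m + m**2)
-3239 + (-6642/(-1295) + g(-103)/10247) = -3239 + (-6642/(-1295) - 103*(1 - 103)/10247) = -3239 + (-6642*(-1/1295) - 103*(-102)*(1/10247)) = -3239 + (6642/1295 + 10506*(1/10247)) = -3239 + (6642/1295 + 10506/10247) = -3239 + 81665844/13269865 = -42899426891/13269865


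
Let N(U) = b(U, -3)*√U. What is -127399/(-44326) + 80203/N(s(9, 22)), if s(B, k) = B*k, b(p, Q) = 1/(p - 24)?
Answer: 127399/44326 + 2325887*√22/11 ≈ 9.9176e+5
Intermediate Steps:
b(p, Q) = 1/(-24 + p)
N(U) = √U/(-24 + U)
-127399/(-44326) + 80203/N(s(9, 22)) = -127399/(-44326) + 80203/((√(9*22)/(-24 + 9*22))) = -127399*(-1/44326) + 80203/((√198/(-24 + 198))) = 127399/44326 + 80203/(((3*√22)/174)) = 127399/44326 + 80203/(((3*√22)*(1/174))) = 127399/44326 + 80203/((√22/58)) = 127399/44326 + 80203*(29*√22/11) = 127399/44326 + 2325887*√22/11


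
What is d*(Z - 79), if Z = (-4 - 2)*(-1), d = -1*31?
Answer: 2263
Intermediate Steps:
d = -31
Z = 6 (Z = -6*(-1) = 6)
d*(Z - 79) = -31*(6 - 79) = -31*(-73) = 2263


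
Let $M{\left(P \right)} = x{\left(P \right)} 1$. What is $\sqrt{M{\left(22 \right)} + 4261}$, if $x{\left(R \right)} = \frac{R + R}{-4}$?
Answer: $5 \sqrt{170} \approx 65.192$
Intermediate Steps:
$x{\left(R \right)} = - \frac{R}{2}$ ($x{\left(R \right)} = 2 R \left(- \frac{1}{4}\right) = - \frac{R}{2}$)
$M{\left(P \right)} = - \frac{P}{2}$ ($M{\left(P \right)} = - \frac{P}{2} \cdot 1 = - \frac{P}{2}$)
$\sqrt{M{\left(22 \right)} + 4261} = \sqrt{\left(- \frac{1}{2}\right) 22 + 4261} = \sqrt{-11 + 4261} = \sqrt{4250} = 5 \sqrt{170}$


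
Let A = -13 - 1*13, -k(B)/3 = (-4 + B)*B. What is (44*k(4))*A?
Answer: 0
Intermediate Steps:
k(B) = -3*B*(-4 + B) (k(B) = -3*(-4 + B)*B = -3*B*(-4 + B))
A = -26 (A = -13 - 13 = -26)
(44*k(4))*A = (44*(3*4*(4 - 1*4)))*(-26) = (44*(3*4*(4 - 4)))*(-26) = (44*(3*4*0))*(-26) = (44*0)*(-26) = 0*(-26) = 0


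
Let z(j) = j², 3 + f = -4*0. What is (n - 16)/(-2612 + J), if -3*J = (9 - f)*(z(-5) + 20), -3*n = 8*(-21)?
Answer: -5/349 ≈ -0.014327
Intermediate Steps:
f = -3 (f = -3 - 4*0 = -3 + 0 = -3)
n = 56 (n = -8*(-21)/3 = -⅓*(-168) = 56)
J = -180 (J = -(9 - 1*(-3))*((-5)² + 20)/3 = -(9 + 3)*(25 + 20)/3 = -4*45 = -⅓*540 = -180)
(n - 16)/(-2612 + J) = (56 - 16)/(-2612 - 180) = 40/(-2792) = 40*(-1/2792) = -5/349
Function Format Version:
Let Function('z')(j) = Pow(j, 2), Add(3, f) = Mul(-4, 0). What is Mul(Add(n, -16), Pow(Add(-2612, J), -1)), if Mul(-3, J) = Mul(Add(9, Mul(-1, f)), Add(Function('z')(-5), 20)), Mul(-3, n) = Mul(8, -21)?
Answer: Rational(-5, 349) ≈ -0.014327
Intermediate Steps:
f = -3 (f = Add(-3, Mul(-4, 0)) = Add(-3, 0) = -3)
n = 56 (n = Mul(Rational(-1, 3), Mul(8, -21)) = Mul(Rational(-1, 3), -168) = 56)
J = -180 (J = Mul(Rational(-1, 3), Mul(Add(9, Mul(-1, -3)), Add(Pow(-5, 2), 20))) = Mul(Rational(-1, 3), Mul(Add(9, 3), Add(25, 20))) = Mul(Rational(-1, 3), Mul(12, 45)) = Mul(Rational(-1, 3), 540) = -180)
Mul(Add(n, -16), Pow(Add(-2612, J), -1)) = Mul(Add(56, -16), Pow(Add(-2612, -180), -1)) = Mul(40, Pow(-2792, -1)) = Mul(40, Rational(-1, 2792)) = Rational(-5, 349)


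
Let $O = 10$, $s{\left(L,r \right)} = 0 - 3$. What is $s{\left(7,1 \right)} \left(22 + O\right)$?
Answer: $-96$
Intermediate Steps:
$s{\left(L,r \right)} = -3$
$s{\left(7,1 \right)} \left(22 + O\right) = - 3 \left(22 + 10\right) = \left(-3\right) 32 = -96$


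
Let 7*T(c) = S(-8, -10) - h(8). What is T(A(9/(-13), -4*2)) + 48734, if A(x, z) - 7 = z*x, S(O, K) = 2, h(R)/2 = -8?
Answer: 341156/7 ≈ 48737.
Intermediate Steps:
h(R) = -16 (h(R) = 2*(-8) = -16)
A(x, z) = 7 + x*z (A(x, z) = 7 + z*x = 7 + x*z)
T(c) = 18/7 (T(c) = (2 - 1*(-16))/7 = (2 + 16)/7 = (1/7)*18 = 18/7)
T(A(9/(-13), -4*2)) + 48734 = 18/7 + 48734 = 341156/7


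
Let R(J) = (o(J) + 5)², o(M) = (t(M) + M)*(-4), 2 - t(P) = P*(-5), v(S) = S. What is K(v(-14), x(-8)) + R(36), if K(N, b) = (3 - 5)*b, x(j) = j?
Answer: 751705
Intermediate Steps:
t(P) = 2 + 5*P (t(P) = 2 - P*(-5) = 2 - (-5)*P = 2 + 5*P)
K(N, b) = -2*b
o(M) = -8 - 24*M (o(M) = ((2 + 5*M) + M)*(-4) = (2 + 6*M)*(-4) = -8 - 24*M)
R(J) = (-3 - 24*J)² (R(J) = ((-8 - 24*J) + 5)² = (-3 - 24*J)²)
K(v(-14), x(-8)) + R(36) = -2*(-8) + 9*(1 + 8*36)² = 16 + 9*(1 + 288)² = 16 + 9*289² = 16 + 9*83521 = 16 + 751689 = 751705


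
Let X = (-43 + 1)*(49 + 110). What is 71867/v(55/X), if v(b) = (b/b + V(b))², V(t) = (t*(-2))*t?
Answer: 35731823795906431788/497058865063489 ≈ 71887.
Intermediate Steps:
X = -6678 (X = -42*159 = -6678)
V(t) = -2*t² (V(t) = (-2*t)*t = -2*t²)
v(b) = (1 - 2*b²)² (v(b) = (b/b - 2*b²)² = (1 - 2*b²)²)
71867/v(55/X) = 71867/((-1 + 2*(55/(-6678))²)²) = 71867/((-1 + 2*(55*(-1/6678))²)²) = 71867/((-1 + 2*(-55/6678)²)²) = 71867/((-1 + 2*(3025/44595684))²) = 71867/((-1 + 3025/22297842)²) = 71867/((-22294817/22297842)²) = 71867/(497058865063489/497193757856964) = 71867*(497193757856964/497058865063489) = 35731823795906431788/497058865063489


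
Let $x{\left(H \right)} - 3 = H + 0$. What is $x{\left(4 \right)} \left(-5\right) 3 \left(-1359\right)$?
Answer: $142695$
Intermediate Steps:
$x{\left(H \right)} = 3 + H$ ($x{\left(H \right)} = 3 + \left(H + 0\right) = 3 + H$)
$x{\left(4 \right)} \left(-5\right) 3 \left(-1359\right) = \left(3 + 4\right) \left(-5\right) 3 \left(-1359\right) = 7 \left(-5\right) 3 \left(-1359\right) = \left(-35\right) 3 \left(-1359\right) = \left(-105\right) \left(-1359\right) = 142695$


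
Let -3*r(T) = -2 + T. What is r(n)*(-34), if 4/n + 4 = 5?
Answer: 68/3 ≈ 22.667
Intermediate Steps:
n = 4 (n = 4/(-4 + 5) = 4/1 = 4*1 = 4)
r(T) = ⅔ - T/3 (r(T) = -(-2 + T)/3 = ⅔ - T/3)
r(n)*(-34) = (⅔ - ⅓*4)*(-34) = (⅔ - 4/3)*(-34) = -⅔*(-34) = 68/3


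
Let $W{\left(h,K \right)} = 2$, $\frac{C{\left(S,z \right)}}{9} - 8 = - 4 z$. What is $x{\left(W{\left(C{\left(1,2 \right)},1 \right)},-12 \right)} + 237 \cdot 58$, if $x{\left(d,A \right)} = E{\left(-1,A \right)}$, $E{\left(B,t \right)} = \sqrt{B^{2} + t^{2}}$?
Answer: $13746 + \sqrt{145} \approx 13758.0$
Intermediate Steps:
$C{\left(S,z \right)} = 72 - 36 z$ ($C{\left(S,z \right)} = 72 + 9 \left(- 4 z\right) = 72 - 36 z$)
$x{\left(d,A \right)} = \sqrt{1 + A^{2}}$ ($x{\left(d,A \right)} = \sqrt{\left(-1\right)^{2} + A^{2}} = \sqrt{1 + A^{2}}$)
$x{\left(W{\left(C{\left(1,2 \right)},1 \right)},-12 \right)} + 237 \cdot 58 = \sqrt{1 + \left(-12\right)^{2}} + 237 \cdot 58 = \sqrt{1 + 144} + 13746 = \sqrt{145} + 13746 = 13746 + \sqrt{145}$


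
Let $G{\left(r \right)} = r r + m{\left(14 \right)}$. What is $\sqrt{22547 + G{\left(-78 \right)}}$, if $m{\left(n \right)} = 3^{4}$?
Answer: $2 \sqrt{7178} \approx 169.45$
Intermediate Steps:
$m{\left(n \right)} = 81$
$G{\left(r \right)} = 81 + r^{2}$ ($G{\left(r \right)} = r r + 81 = r^{2} + 81 = 81 + r^{2}$)
$\sqrt{22547 + G{\left(-78 \right)}} = \sqrt{22547 + \left(81 + \left(-78\right)^{2}\right)} = \sqrt{22547 + \left(81 + 6084\right)} = \sqrt{22547 + 6165} = \sqrt{28712} = 2 \sqrt{7178}$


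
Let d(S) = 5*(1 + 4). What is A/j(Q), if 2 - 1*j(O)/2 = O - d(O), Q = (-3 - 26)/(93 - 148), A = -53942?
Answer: -211915/208 ≈ -1018.8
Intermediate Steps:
d(S) = 25 (d(S) = 5*5 = 25)
Q = 29/55 (Q = -29/(-55) = -29*(-1/55) = 29/55 ≈ 0.52727)
j(O) = 54 - 2*O (j(O) = 4 - 2*(O - 1*25) = 4 - 2*(O - 25) = 4 - 2*(-25 + O) = 4 + (50 - 2*O) = 54 - 2*O)
A/j(Q) = -53942/(54 - 2*29/55) = -53942/(54 - 58/55) = -53942/2912/55 = -53942*55/2912 = -211915/208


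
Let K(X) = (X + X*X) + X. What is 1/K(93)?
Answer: 1/8835 ≈ 0.00011319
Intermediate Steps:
K(X) = X**2 + 2*X (K(X) = (X + X**2) + X = X**2 + 2*X)
1/K(93) = 1/(93*(2 + 93)) = 1/(93*95) = 1/8835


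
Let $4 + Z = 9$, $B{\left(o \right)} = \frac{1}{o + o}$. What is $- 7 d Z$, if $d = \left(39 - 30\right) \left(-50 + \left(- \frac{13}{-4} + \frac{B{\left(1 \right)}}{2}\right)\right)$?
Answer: $\frac{29295}{2} \approx 14648.0$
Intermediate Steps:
$B{\left(o \right)} = \frac{1}{2 o}$
$Z = 5$ ($Z = -4 + 9 = 5$)
$d = - \frac{837}{2}$ ($d = \left(39 - 30\right) \left(-50 + \left(- \frac{13}{-4} + \frac{\frac{1}{2} \cdot 1^{-1}}{2}\right)\right) = 9 \left(-50 + \left(\left(-13\right) \left(- \frac{1}{4}\right) + \frac{1}{2} \cdot 1 \cdot \frac{1}{2}\right)\right) = 9 \left(-50 + \left(\frac{13}{4} + \frac{1}{2} \cdot \frac{1}{2}\right)\right) = 9 \left(-50 + \left(\frac{13}{4} + \frac{1}{4}\right)\right) = 9 \left(-50 + \frac{7}{2}\right) = 9 \left(- \frac{93}{2}\right) = - \frac{837}{2} \approx -418.5$)
$- 7 d Z = \left(-7\right) \left(- \frac{837}{2}\right) 5 = \frac{5859}{2} \cdot 5 = \frac{29295}{2}$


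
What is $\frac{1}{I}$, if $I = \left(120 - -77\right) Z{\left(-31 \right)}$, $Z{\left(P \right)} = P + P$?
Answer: $- \frac{1}{12214} \approx -8.1873 \cdot 10^{-5}$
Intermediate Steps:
$Z{\left(P \right)} = 2 P$
$I = -12214$ ($I = \left(120 - -77\right) 2 \left(-31\right) = \left(120 + 77\right) \left(-62\right) = 197 \left(-62\right) = -12214$)
$\frac{1}{I} = \frac{1}{-12214} = - \frac{1}{12214}$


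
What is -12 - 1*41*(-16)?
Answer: 644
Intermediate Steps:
-12 - 1*41*(-16) = -12 - 41*(-16) = -12 + 656 = 644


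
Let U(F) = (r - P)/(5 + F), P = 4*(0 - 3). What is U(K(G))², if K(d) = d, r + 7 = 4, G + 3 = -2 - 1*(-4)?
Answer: 81/16 ≈ 5.0625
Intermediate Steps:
G = -1 (G = -3 + (-2 - 1*(-4)) = -3 + (-2 + 4) = -3 + 2 = -1)
P = -12 (P = 4*(-3) = -12)
r = -3 (r = -7 + 4 = -3)
U(F) = 9/(5 + F) (U(F) = (-3 - 1*(-12))/(5 + F) = (-3 + 12)/(5 + F) = 9/(5 + F))
U(K(G))² = (9/(5 - 1))² = (9/4)² = 81/16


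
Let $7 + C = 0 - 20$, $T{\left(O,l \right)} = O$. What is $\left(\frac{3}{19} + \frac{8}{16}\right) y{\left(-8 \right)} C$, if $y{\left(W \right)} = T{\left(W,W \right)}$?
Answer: $\frac{2700}{19} \approx 142.11$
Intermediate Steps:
$y{\left(W \right)} = W$
$C = -27$ ($C = -7 + \left(0 - 20\right) = -7 - 20 = -27$)
$\left(\frac{3}{19} + \frac{8}{16}\right) y{\left(-8 \right)} C = \left(\frac{3}{19} + \frac{8}{16}\right) \left(-8\right) \left(-27\right) = \left(3 \cdot \frac{1}{19} + 8 \cdot \frac{1}{16}\right) \left(-8\right) \left(-27\right) = \left(\frac{3}{19} + \frac{1}{2}\right) \left(-8\right) \left(-27\right) = \frac{25}{38} \left(-8\right) \left(-27\right) = \left(- \frac{100}{19}\right) \left(-27\right) = \frac{2700}{19}$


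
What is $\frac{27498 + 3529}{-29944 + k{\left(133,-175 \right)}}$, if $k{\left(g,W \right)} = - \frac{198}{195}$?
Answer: $- \frac{2016755}{1946426} \approx -1.0361$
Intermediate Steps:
$k{\left(g,W \right)} = - \frac{66}{65}$ ($k{\left(g,W \right)} = \left(-198\right) \frac{1}{195} = - \frac{66}{65}$)
$\frac{27498 + 3529}{-29944 + k{\left(133,-175 \right)}} = \frac{27498 + 3529}{-29944 - \frac{66}{65}} = \frac{31027}{- \frac{1946426}{65}} = 31027 \left(- \frac{65}{1946426}\right) = - \frac{2016755}{1946426}$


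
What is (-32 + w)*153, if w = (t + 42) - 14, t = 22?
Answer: 2754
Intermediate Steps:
w = 50 (w = (22 + 42) - 14 = 64 - 14 = 50)
(-32 + w)*153 = (-32 + 50)*153 = 18*153 = 2754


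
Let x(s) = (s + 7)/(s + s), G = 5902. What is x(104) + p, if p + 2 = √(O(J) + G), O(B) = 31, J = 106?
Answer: -305/208 + √5933 ≈ 75.560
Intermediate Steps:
x(s) = (7 + s)/(2*s) (x(s) = (7 + s)/((2*s)) = (7 + s)*(1/(2*s)) = (7 + s)/(2*s))
p = -2 + √5933 (p = -2 + √(31 + 5902) = -2 + √5933 ≈ 75.026)
x(104) + p = (½)*(7 + 104)/104 + (-2 + √5933) = (½)*(1/104)*111 + (-2 + √5933) = 111/208 + (-2 + √5933) = -305/208 + √5933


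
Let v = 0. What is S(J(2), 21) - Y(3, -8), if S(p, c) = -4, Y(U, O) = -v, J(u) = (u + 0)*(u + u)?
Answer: -4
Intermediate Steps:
J(u) = 2*u² (J(u) = u*(2*u) = 2*u²)
Y(U, O) = 0 (Y(U, O) = -1*0 = 0)
S(J(2), 21) - Y(3, -8) = -4 - 1*0 = -4 + 0 = -4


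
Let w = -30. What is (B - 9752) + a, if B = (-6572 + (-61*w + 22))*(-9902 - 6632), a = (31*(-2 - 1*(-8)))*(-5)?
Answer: 78029798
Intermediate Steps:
a = -930 (a = (31*(-2 + 8))*(-5) = (31*6)*(-5) = 186*(-5) = -930)
B = 78040480 (B = (-6572 + (-61*(-30) + 22))*(-9902 - 6632) = (-6572 + (1830 + 22))*(-16534) = (-6572 + 1852)*(-16534) = -4720*(-16534) = 78040480)
(B - 9752) + a = (78040480 - 9752) - 930 = 78030728 - 930 = 78029798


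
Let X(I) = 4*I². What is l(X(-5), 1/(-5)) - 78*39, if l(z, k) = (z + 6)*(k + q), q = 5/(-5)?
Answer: -15846/5 ≈ -3169.2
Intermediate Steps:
q = -1 (q = 5*(-⅕) = -1)
l(z, k) = (-1 + k)*(6 + z) (l(z, k) = (z + 6)*(k - 1) = (6 + z)*(-1 + k) = (-1 + k)*(6 + z))
l(X(-5), 1/(-5)) - 78*39 = (-6 - 4*(-5)² + 6/(-5) + (4*(-5)²)/(-5)) - 78*39 = (-6 - 4*25 + 6*(-⅕) - 4*25/5) - 3042 = (-6 - 1*100 - 6/5 - ⅕*100) - 3042 = (-6 - 100 - 6/5 - 20) - 3042 = -636/5 - 3042 = -15846/5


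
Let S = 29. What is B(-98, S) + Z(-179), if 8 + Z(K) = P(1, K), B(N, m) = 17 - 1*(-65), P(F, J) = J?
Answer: -105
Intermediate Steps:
B(N, m) = 82 (B(N, m) = 17 + 65 = 82)
Z(K) = -8 + K
B(-98, S) + Z(-179) = 82 + (-8 - 179) = 82 - 187 = -105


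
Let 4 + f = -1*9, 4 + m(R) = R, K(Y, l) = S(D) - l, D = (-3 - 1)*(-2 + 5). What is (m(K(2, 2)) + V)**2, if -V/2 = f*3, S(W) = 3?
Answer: 5625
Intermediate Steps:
D = -12 (D = -4*3 = -12)
K(Y, l) = 3 - l
m(R) = -4 + R
f = -13 (f = -4 - 1*9 = -4 - 9 = -13)
V = 78 (V = -(-26)*3 = -2*(-39) = 78)
(m(K(2, 2)) + V)**2 = ((-4 + (3 - 1*2)) + 78)**2 = ((-4 + (3 - 2)) + 78)**2 = ((-4 + 1) + 78)**2 = (-3 + 78)**2 = 75**2 = 5625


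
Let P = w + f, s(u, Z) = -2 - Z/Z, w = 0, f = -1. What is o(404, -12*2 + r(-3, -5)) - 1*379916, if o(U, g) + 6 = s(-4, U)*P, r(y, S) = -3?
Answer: -379919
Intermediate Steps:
s(u, Z) = -3 (s(u, Z) = -2 - 1*1 = -2 - 1 = -3)
P = -1 (P = 0 - 1 = -1)
o(U, g) = -3 (o(U, g) = -6 - 3*(-1) = -6 + 3 = -3)
o(404, -12*2 + r(-3, -5)) - 1*379916 = -3 - 1*379916 = -3 - 379916 = -379919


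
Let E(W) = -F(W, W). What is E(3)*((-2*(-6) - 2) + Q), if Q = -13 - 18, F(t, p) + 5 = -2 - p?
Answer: -210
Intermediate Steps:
F(t, p) = -7 - p (F(t, p) = -5 + (-2 - p) = -7 - p)
Q = -31
E(W) = 7 + W (E(W) = -(-7 - W) = 7 + W)
E(3)*((-2*(-6) - 2) + Q) = (7 + 3)*((-2*(-6) - 2) - 31) = 10*((12 - 2) - 31) = 10*(10 - 31) = 10*(-21) = -210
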